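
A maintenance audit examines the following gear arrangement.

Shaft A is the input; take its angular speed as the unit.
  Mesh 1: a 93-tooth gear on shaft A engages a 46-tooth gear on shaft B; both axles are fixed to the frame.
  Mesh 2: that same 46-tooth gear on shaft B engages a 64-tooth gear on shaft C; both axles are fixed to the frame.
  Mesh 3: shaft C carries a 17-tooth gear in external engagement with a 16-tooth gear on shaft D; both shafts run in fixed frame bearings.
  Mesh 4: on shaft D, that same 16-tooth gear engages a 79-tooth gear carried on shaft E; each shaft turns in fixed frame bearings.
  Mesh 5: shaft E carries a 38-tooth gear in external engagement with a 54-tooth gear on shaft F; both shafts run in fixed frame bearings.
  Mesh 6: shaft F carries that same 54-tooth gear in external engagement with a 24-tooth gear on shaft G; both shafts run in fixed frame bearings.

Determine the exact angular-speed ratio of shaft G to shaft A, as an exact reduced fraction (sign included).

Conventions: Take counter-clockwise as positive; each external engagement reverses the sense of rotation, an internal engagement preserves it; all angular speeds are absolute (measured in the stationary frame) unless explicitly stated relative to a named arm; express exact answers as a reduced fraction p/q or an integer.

class = fixed-axis compound train [6 meshes; 6 ratios multiply, 6 sense flips]
mesh 1 [93T→46T]: running ratio 93/46, sense −
mesh 2 [46T→64T]: running ratio 93/64, sense +
mesh 3 [17T→16T]: running ratio 1581/1024, sense −
mesh 4 [16T→79T]: running ratio 1581/5056, sense +
mesh 5 [38T→54T]: running ratio 10013/45504, sense −
mesh 6 [54T→24T]: running ratio 10013/20224, sense +
ω_out/ω_in = 10013/20224

10013/20224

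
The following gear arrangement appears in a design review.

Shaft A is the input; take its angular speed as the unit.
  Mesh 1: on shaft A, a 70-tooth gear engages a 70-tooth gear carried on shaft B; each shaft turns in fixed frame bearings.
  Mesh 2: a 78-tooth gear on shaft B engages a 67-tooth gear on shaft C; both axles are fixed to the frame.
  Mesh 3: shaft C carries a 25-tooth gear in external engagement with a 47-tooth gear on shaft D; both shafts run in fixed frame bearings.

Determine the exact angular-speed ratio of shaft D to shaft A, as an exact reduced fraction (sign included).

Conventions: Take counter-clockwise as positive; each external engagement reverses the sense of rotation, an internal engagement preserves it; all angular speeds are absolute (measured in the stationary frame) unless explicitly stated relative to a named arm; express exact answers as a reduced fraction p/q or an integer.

-1950/3149

class = fixed-axis compound train [3 meshes; 3 ratios multiply, 3 sense flips]
mesh 1 [70T→70T]: running ratio 1, sense −
mesh 2 [78T→67T]: running ratio 78/67, sense +
mesh 3 [25T→47T]: running ratio 1950/3149, sense −
ω_out/ω_in = -1950/3149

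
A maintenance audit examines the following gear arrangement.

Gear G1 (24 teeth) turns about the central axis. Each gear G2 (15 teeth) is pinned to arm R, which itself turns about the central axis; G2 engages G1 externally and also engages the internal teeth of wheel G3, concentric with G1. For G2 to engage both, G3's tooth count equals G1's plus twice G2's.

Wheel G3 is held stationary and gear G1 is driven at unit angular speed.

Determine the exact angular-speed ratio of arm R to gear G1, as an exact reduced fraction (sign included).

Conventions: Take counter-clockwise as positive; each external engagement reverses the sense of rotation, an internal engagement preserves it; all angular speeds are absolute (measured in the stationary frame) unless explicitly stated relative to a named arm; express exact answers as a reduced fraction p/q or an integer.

4/13

planetary set (24T centre, 15T on arm, 54T internal) — Willis relation
ring teeth: 24 + 2·15 = 54
24(ω_sun−ω_arm) = −54(ω_ring−ω_arm),  ω_ring = 0, ω_sun = 1
24(1−ω_arm) = −54(0−ω_arm)  ⇒  78·ω_arm = 24  ⇒  ω_arm = 4/13
ω_out/ω_in = 4/13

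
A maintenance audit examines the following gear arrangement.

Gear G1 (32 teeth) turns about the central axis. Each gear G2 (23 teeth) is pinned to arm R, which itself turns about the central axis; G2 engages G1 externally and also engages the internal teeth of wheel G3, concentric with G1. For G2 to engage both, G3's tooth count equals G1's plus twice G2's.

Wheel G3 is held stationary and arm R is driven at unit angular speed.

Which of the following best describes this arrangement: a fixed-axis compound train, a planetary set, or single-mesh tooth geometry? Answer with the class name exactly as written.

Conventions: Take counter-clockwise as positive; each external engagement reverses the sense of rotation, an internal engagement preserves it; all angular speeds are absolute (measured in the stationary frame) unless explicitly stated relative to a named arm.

class = planetary set [G3 = 32+2·23 = 78; Willis about the carrier]
classification: planetary set

planetary set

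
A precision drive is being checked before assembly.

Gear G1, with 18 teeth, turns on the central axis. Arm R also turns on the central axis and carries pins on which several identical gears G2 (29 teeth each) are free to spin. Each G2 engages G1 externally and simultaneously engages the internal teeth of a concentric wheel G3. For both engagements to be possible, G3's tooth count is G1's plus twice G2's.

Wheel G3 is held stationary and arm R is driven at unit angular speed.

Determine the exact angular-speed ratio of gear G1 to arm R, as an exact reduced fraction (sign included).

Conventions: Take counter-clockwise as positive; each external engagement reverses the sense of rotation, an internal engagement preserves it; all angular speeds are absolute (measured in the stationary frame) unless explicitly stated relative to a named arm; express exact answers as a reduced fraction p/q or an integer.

47/9

planetary set (18T centre, 29T on arm, 76T internal) — Willis relation
ring teeth: 18 + 2·29 = 76
18(ω_sun−ω_arm) = −76(ω_ring−ω_arm),  ω_ring = 0, ω_arm = 1
ω_sun = 1 − (76/18)(0−1) = 47/9
ω_out/ω_in = 47/9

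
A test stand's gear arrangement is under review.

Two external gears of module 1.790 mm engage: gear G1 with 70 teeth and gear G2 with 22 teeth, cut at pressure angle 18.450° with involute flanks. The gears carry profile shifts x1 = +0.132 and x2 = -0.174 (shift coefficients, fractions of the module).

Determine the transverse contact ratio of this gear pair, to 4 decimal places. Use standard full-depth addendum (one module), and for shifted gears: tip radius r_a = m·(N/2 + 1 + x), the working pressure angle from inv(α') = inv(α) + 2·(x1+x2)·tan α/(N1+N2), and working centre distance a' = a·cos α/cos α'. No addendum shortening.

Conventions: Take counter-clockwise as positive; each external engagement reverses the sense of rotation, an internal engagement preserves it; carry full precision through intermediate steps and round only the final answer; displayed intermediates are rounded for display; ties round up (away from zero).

1.8109

class = single-mesh tooth geometry [involute pair 70T × 22T, m = 1.790]
base radii: r_b1 = 59.429802, r_b2 = 18.677938
tip radii: r_a1 = 64.676280, r_a2 = 21.168540
inv(α') = inv(18.450°) + 2·(+0.132-0.174)·tan α/(70+22) = 0.01130738  ⇒  α' = 18.29175°
a' = a·cos α / cos α' = 82.3400·cos 18.450°/cos 18.29175° = 82.264508
action lengths: √(r_a1²−r_b1²) = 25.517049, √(r_a2²−r_b2²) = 9.962014
base pitch p_b = π·m·cos α = 5.334407
CR = (25.517049 + 9.962014 − 82.264508·sin 18.29175°)/5.334407 = 1.810863
contact ratio ≈ 1.8109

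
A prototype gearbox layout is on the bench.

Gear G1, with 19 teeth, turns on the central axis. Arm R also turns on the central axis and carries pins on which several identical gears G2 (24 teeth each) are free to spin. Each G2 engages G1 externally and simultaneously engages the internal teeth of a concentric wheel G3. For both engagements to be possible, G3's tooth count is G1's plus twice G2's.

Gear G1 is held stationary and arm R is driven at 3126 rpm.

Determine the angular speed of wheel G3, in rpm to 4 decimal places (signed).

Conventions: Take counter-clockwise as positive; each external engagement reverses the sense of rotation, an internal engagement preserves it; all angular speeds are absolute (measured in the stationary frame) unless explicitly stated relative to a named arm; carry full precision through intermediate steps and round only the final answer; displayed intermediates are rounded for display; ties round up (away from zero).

planetary set (19T centre, 24T on arm, 67T internal) — Willis relation
normalise by the input: solve with ω_arm = 1, then scale by 3126 rpm
ring teeth: 19 + 2·24 = 67
19(ω_sun−ω_arm) = −67(ω_ring−ω_arm),  ω_sun = 0, ω_arm = 1
ω_ring = 1 − (19/67)(0−1) = 86/67
scale: ω_ring = 86/67 × 3126 rpm = +4012.4776 rpm

+4012.4776 rpm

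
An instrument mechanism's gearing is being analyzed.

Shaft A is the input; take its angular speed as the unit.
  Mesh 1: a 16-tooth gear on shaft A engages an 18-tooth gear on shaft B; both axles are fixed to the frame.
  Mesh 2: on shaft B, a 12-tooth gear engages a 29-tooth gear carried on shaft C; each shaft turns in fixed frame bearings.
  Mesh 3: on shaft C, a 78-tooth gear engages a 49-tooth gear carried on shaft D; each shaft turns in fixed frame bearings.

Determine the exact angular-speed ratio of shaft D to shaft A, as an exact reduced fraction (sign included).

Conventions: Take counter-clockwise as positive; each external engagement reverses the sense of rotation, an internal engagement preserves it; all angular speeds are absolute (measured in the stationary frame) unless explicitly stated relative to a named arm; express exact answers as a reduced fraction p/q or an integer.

class = fixed-axis compound train [3 meshes; 3 ratios multiply, 3 sense flips]
mesh 1 [16T→18T]: running ratio 8/9, sense −
mesh 2 [12T→29T]: running ratio 32/87, sense +
mesh 3 [78T→49T]: running ratio 832/1421, sense −
ω_out/ω_in = -832/1421

-832/1421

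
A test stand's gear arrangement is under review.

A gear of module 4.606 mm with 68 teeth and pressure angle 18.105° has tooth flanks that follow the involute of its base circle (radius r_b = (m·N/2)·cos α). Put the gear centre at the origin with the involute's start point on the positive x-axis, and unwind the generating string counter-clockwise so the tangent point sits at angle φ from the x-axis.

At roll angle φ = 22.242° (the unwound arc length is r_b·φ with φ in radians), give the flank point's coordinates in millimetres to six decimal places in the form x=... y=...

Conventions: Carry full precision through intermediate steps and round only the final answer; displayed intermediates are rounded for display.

topology: single-mesh involute geometry — m = 4.606, N = 68
pitch radius r_p = m·N/2 = 4.606·68/2 = 156.604000
base radius r_b = r_p·cos α = 156.604000·cos 18.105° = 148.850319
roll angle φ = 22.242° = 0.38819613 rad
x = r_b·(cos φ + φ·sin φ) = 159.646898
y = r_b·(sin φ − φ·cos φ) = 2.859060

x=159.646898 y=2.859060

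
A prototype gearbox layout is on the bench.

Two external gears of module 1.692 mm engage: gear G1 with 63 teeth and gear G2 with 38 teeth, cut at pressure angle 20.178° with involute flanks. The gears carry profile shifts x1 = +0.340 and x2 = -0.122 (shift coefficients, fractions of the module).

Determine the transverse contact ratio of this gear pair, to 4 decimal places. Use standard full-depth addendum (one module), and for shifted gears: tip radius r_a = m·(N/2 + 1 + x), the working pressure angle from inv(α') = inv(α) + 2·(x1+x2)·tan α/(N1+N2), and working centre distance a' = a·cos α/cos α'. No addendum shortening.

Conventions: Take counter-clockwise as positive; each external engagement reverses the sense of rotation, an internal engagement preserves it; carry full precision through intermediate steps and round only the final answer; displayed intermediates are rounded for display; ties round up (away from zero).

recognized (one external pair, fixed centres): single-mesh tooth geometry, m = 1.692, N1 = 63, N2 = 38
base radii: r_b1 = 50.026864, r_b2 = 30.174934
tip radii: r_a1 = 55.565280, r_a2 = 33.633576
inv(α') = inv(20.178°) + 2·(+0.340-0.122)·tan α/(63+38) = 0.01690634  ⇒  α' = 20.82793°
a' = a·cos α / cos α' = 85.4460·cos 20.178°/cos 20.82793° = 85.809222
action lengths: √(r_a1²−r_b1²) = 24.182912, √(r_a2²−r_b2²) = 14.855666
base pitch p_b = π·m·cos α = 4.989334
CR = (24.182912 + 14.855666 − 85.809222·sin 20.82793°)/4.989334 = 1.709250
contact ratio ≈ 1.7092

1.7092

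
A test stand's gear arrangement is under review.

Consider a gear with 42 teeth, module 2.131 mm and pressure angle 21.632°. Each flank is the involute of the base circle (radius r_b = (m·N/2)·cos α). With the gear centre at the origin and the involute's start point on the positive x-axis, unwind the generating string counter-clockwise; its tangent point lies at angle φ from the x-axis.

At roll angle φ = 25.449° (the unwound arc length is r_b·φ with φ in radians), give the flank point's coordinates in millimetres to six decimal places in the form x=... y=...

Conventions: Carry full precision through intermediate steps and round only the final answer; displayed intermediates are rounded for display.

single-mesh involute tooth geometry (42T wheel at module 2.131)
pitch radius r_p = m·N/2 = 2.131·42/2 = 44.751000
base radius r_b = r_p·cos α = 44.751000·cos 21.632° = 41.599220
roll angle φ = 25.449° = 0.44416884 rad
x = r_b·(cos φ + φ·sin φ) = 45.502509
y = r_b·(sin φ − φ·cos φ) = 1.191286

x=45.502509 y=1.191286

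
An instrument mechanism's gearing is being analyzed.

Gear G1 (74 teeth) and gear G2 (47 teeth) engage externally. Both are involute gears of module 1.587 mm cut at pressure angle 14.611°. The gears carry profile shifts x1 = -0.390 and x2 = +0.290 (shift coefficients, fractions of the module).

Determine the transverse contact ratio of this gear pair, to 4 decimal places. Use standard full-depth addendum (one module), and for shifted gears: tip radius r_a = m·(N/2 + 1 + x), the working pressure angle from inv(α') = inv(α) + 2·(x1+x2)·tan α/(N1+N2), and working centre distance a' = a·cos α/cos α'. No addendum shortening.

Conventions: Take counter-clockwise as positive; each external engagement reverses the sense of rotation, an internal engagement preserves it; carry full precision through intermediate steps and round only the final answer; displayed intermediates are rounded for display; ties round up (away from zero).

2.1488

topology: single-mesh involute geometry — m = 1.587, 74T/47T pair
base radii: r_b1 = 56.820072, r_b2 = 36.088424
tip radii: r_a1 = 59.687070, r_a2 = 39.341730
inv(α') = inv(14.611°) + 2·(-0.390+0.290)·tan α/(74+47) = 0.00524457  ⇒  α' = 14.23786°
a' = a·cos α / cos α' = 96.0135·cos 14.611°/cos 14.23786° = 95.852801
action lengths: √(r_a1²−r_b1²) = 18.276371, √(r_a2²−r_b2²) = 15.665164
base pitch p_b = π·m·cos α = 4.824474
CR = (18.276371 + 15.665164 − 95.852801·sin 14.23786°)/4.824474 = 2.148782
contact ratio ≈ 2.1488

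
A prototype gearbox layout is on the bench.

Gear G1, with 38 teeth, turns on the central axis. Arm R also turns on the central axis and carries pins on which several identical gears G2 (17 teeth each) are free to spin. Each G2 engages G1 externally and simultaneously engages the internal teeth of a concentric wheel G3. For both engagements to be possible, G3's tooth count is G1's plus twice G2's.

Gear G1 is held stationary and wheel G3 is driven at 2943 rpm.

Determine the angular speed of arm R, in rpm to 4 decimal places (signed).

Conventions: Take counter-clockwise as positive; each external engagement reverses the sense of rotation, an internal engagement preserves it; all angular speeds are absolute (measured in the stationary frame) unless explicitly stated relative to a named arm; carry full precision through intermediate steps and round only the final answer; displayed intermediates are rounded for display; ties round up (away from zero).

+1926.3273 rpm

recognized (axles ride arm R): planetary set, 38/17/72 teeth
normalise by the input: solve with ω_ring = 1, then scale by 2943 rpm
ring teeth: 38 + 2·17 = 72
38(ω_sun−ω_arm) = −72(ω_ring−ω_arm),  ω_sun = 0, ω_ring = 1
38(0−ω_arm) = −72(1−ω_arm)  ⇒  110·ω_arm = 72  ⇒  ω_arm = 36/55
scale: ω_arm = 36/55 × 2943 rpm = +1926.3273 rpm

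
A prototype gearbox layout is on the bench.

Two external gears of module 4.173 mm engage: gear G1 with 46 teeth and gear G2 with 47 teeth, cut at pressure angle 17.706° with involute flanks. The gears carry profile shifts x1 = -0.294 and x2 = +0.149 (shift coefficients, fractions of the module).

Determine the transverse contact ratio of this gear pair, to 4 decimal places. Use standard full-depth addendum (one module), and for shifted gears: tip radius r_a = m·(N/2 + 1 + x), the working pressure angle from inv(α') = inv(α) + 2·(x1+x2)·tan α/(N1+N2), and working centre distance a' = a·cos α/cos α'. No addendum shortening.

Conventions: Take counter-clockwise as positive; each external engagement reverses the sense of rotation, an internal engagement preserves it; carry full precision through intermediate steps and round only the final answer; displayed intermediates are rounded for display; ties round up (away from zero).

1.9097

topology: single-mesh involute geometry — m = 4.173, 46T/47T pair
base radii: r_b1 = 91.432440, r_b2 = 93.420102
tip radii: r_a1 = 98.925138, r_a2 = 102.860277
inv(α') = inv(17.706°) + 2·(-0.294+0.149)·tan α/(46+47) = 0.00923257  ⇒  α' = 17.12641°
a' = a·cos α / cos α' = 194.0445·cos 17.706°/cos 17.12641° = 193.429728
action lengths: √(r_a1²−r_b1²) = 37.766279, √(r_a2²−r_b2²) = 43.045571
base pitch p_b = π·m·cos α = 12.488847
CR = (37.766279 + 43.045571 − 193.429728·sin 17.12641°)/12.488847 = 1.909743
contact ratio ≈ 1.9097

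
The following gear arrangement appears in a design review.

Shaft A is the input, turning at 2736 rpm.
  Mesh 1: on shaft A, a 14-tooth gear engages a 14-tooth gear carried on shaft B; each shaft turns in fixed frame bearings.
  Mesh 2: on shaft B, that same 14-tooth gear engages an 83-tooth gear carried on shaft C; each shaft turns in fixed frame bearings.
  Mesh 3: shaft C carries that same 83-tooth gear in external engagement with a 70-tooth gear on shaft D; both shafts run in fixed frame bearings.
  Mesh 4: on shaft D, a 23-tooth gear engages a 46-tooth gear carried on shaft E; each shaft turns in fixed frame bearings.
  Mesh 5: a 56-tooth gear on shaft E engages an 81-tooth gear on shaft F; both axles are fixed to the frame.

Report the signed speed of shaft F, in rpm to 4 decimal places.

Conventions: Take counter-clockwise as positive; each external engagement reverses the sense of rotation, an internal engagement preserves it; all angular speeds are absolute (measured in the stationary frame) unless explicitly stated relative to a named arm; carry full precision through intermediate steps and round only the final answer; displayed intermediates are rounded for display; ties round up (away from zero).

class = fixed-axis compound train [5 meshes; 5 ratios multiply, 5 sense flips]
mesh 1 [14T→14T]: ω = 2736.0000×14/14 = 2736.0000 rpm, sense flips to −
mesh 2 [14T→83T]: ω = 2736.0000×14/83 = 461.4940 rpm, sense flips to +
mesh 3 [83T→70T]: ω = 461.4940×83/70 = 547.2000 rpm, sense flips to −
mesh 4 [23T→46T]: ω = 547.2000×23/46 = 273.6000 rpm, sense flips to +
mesh 5 [56T→81T]: ω = 273.6000×56/81 = 189.1556 rpm, sense flips to −
signed output speed = -189.1556 rpm

-189.1556 rpm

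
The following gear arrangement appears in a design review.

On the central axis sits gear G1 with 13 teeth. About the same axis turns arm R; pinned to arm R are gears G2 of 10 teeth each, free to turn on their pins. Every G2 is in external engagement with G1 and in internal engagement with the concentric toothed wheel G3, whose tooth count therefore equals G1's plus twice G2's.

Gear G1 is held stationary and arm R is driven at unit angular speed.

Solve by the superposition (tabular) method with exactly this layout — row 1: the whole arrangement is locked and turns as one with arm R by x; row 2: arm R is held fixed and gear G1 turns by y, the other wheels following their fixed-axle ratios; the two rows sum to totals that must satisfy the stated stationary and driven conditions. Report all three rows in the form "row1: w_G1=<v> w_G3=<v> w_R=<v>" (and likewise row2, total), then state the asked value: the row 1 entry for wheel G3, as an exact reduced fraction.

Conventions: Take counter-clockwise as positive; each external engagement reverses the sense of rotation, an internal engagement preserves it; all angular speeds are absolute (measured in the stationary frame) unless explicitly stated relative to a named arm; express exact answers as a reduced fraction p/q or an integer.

row1: w_G1=1 w_G3=1 w_R=1
row2: w_G1=-1 w_G3=13/33 w_R=0
total: w_G1=0 w_G3=46/33 w_R=1
asked value: 1

planetary set (13T centre, 10T on arm, 33T internal) — Willis relation
row 1 (train locked, turned with arm): all members turn x
row 2: sun turns y, ring = −(13/33)·y, arm 0
boundary: total ω_sun = x + y = 0 and total ω_arm = x = 1  ⇒  y = -1, x = 1
row 2 ring = −(13/33)·(-1) = 13/33
totals (row 1 + row 2): sun 1 + (-1) = 0, ring 1 + 13/33 = 46/33, arm 1 + 0 = 1
asked cell (row1, ring) = 1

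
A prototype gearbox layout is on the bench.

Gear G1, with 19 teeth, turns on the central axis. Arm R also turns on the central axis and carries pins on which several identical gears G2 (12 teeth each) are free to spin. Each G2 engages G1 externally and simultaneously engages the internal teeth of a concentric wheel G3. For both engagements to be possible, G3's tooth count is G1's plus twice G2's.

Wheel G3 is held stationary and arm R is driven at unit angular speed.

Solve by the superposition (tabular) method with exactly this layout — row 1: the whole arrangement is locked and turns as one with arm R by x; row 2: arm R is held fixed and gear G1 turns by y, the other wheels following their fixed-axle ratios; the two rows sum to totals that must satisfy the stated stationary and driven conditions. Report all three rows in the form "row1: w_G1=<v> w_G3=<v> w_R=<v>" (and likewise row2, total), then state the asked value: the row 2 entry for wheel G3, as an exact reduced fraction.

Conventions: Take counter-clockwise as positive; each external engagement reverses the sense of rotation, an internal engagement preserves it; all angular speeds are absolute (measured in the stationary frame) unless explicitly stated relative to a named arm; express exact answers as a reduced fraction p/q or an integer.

planetary set (19T centre, 12T on arm, 43T internal) — Willis relation
row 1 — lock + rotate with arm: ω_sun = ω_ring = ω_arm = x
row 2 (arm held, sun turns y): ω_ring = −(19/43)·y, ω_arm = 0
boundary: total ω_ring = x − (19/43)·y = 0 and total ω_arm = x = 1  ⇒  y = 43/19, x = 1
row 2 ring = −(19/43)·43/19 = -1
totals (row 1 + row 2): sun 1 + 43/19 = 62/19, ring 1 + (-1) = 0, arm 1 + 0 = 1
asked cell (row2, ring) = -1

row1: w_G1=1 w_G3=1 w_R=1
row2: w_G1=43/19 w_G3=-1 w_R=0
total: w_G1=62/19 w_G3=0 w_R=1
asked value: -1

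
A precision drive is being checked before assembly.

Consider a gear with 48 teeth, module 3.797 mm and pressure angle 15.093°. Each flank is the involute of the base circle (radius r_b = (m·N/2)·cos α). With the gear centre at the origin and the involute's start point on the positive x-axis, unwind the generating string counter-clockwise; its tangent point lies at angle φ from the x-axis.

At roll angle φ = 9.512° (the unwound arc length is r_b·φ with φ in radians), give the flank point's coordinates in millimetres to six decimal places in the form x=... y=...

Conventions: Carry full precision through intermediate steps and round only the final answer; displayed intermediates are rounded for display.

topology: single-mesh involute geometry — m = 3.797, N = 48
pitch radius r_p = m·N/2 = 3.797·48/2 = 91.128000
base radius r_b = r_p·cos α = 91.128000·cos 15.093° = 87.984490
roll angle φ = 9.512° = 0.16601572 rad
x = r_b·(cos φ + φ·sin φ) = 89.188628
y = r_b·(sin φ − φ·cos φ) = 0.133824

x=89.188628 y=0.133824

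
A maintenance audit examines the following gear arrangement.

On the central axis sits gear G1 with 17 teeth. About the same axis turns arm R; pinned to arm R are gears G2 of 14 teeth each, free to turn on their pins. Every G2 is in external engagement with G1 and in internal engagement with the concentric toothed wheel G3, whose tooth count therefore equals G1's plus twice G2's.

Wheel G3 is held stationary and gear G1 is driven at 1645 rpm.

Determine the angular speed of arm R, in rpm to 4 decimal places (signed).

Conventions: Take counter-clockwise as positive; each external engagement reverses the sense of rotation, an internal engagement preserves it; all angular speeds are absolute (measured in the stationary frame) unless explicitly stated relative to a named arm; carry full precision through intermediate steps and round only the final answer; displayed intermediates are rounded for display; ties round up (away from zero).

+451.0484 rpm

planetary set (17T centre, 14T on arm, 45T internal) — Willis relation
normalise by the input: solve with ω_sun = 1, then scale by 1645 rpm
ring teeth: 17 + 2·14 = 45
17(ω_sun−ω_arm) = −45(ω_ring−ω_arm),  ω_ring = 0, ω_sun = 1
17(1−ω_arm) = −45(0−ω_arm)  ⇒  62·ω_arm = 17  ⇒  ω_arm = 17/62
scale: ω_arm = 17/62 × 1645 rpm = +451.0484 rpm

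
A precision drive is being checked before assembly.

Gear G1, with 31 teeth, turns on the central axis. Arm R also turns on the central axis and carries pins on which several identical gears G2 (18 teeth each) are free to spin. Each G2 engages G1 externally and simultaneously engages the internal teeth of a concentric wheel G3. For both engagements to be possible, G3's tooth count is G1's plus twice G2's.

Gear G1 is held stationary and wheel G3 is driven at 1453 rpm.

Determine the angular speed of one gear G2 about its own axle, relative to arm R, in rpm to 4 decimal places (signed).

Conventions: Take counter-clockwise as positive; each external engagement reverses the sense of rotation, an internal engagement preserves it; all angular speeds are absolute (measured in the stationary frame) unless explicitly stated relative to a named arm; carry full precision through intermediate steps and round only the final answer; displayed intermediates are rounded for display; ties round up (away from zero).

class = planetary set [G3 = 31+2·18 = 67; Willis about the carrier]
normalise by the input: solve with ω_ring = 1, then scale by 1453 rpm
ring teeth: 31 + 2·18 = 67
31(ω_sun−ω_arm) = −67(ω_ring−ω_arm),  ω_sun = 0, ω_ring = 1
31(0−ω_arm) = −67(1−ω_arm)  ⇒  98·ω_arm = 67  ⇒  ω_arm = 67/98
sun–planet mesh: 31·(0−67/98) = −18·(ω_p−ω_arm)  ⇒  ω_p−ω_arm = 2077/1764
scale: ω_p−ω_arm = 2077/1764 × 1453 rpm = +1710.8169 rpm

+1710.8169 rpm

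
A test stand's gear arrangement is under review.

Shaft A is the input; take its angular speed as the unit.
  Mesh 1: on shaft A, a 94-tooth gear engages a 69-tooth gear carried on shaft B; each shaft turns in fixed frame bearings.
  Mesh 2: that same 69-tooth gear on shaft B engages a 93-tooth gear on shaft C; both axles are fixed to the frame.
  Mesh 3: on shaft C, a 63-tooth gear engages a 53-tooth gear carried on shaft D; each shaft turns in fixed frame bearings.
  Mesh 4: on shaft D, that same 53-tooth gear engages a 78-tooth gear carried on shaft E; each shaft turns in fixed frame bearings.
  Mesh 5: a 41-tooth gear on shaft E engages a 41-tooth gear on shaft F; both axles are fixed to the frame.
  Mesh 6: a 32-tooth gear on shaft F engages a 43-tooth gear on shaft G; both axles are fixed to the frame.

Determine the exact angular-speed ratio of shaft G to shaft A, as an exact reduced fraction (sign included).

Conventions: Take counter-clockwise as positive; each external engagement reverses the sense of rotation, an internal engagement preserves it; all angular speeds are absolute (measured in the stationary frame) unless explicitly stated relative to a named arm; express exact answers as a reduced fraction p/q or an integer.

10528/17329

class = fixed-axis compound train [6 meshes; 6 ratios multiply, 6 sense flips]
mesh 1 [94T→69T]: running ratio 94/69, sense −
mesh 2 [69T→93T]: running ratio 94/93, sense +
mesh 3 [63T→53T]: running ratio 1974/1643, sense −
mesh 4 [53T→78T]: running ratio 329/403, sense +
mesh 5 [41T→41T]: running ratio 329/403, sense −
mesh 6 [32T→43T]: running ratio 10528/17329, sense +
ω_out/ω_in = 10528/17329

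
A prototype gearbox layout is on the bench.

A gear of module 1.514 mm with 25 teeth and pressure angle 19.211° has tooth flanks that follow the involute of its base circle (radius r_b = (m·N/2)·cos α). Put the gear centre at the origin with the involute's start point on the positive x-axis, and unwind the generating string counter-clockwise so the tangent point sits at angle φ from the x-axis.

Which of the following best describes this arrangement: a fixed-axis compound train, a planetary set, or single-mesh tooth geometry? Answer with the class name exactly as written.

topology: single-mesh involute geometry — m = 1.514, N = 25
classification: single-mesh tooth geometry

single-mesh tooth geometry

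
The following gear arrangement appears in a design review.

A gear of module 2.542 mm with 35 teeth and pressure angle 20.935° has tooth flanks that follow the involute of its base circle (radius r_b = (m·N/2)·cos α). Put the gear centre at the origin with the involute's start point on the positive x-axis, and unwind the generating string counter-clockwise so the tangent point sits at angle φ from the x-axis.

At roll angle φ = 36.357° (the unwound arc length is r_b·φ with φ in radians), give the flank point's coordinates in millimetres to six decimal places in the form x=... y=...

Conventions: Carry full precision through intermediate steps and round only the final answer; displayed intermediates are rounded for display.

topology: single-mesh involute geometry — m = 2.542, N = 35
pitch radius r_p = m·N/2 = 2.542·35/2 = 44.485000
base radius r_b = r_p·cos α = 44.485000·cos 20.935° = 41.548384
roll angle φ = 36.357° = 0.63454936 rad
x = r_b·(cos φ + φ·sin φ) = 49.089793
y = r_b·(sin φ − φ·cos φ) = 3.398132

x=49.089793 y=3.398132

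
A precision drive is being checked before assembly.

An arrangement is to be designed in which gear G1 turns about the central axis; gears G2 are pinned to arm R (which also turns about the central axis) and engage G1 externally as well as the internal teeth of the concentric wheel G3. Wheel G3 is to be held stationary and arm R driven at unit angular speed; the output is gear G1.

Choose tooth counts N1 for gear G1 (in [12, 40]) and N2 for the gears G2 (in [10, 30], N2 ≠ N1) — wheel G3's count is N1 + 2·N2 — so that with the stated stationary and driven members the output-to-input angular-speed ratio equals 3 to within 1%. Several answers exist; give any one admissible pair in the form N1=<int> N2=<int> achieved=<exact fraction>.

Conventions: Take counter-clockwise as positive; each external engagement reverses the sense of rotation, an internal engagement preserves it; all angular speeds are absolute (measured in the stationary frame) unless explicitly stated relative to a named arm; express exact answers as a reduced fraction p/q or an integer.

N1=20 N2=10 achieved=3

topology: planetary set — design target 3, arm = carrier (Willis)
Willis with ω_ring = 0: ω_sun/ω_arm = (N1+N3)/N1; set equal to 3  ⇒  N3/N1 = 3 − 1 = 2
N3 = N1 + 2·N2  ⇒  N2/N1 = (N3/N1 − 1)/2 = (2 − 1)/2 = 1/2
smallest multiple with N1 ≥ 12 and N2 ≥ 10: k = 10  ⇒  N1 = 10·2 = 20, N2 = 10·1 = 10 (N1 ≤ 40, N2 ≤ 30, N2 ≠ N1 ✓), N3 = 20 + 2·10 = 40
check: (N1+N3)/N1 with N1 = 20, N3 = 40 gives 3; |achieved − target| = 0 ≤ 3/100 ✓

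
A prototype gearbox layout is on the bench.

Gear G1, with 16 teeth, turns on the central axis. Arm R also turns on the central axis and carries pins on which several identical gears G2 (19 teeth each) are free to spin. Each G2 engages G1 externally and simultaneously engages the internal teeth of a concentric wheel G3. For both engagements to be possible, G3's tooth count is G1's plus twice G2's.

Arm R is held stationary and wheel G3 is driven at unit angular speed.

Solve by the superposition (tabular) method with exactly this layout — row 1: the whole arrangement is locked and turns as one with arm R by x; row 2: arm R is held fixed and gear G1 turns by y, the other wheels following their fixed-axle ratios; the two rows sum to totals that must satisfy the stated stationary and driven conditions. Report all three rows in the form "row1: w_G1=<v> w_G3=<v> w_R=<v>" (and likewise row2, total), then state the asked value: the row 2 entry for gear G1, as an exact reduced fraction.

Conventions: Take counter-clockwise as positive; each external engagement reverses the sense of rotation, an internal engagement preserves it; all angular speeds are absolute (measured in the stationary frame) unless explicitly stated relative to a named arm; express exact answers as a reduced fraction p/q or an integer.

row1: w_G1=0 w_G3=0 w_R=0
row2: w_G1=-27/8 w_G3=1 w_R=0
total: w_G1=-27/8 w_G3=1 w_R=0
asked value: -27/8

recognized (axles ride arm R): planetary set, 16/19/54 teeth
superposition row 1 [locked train]: every member turns x
row 2 — arm fixed, fixed-axis ratios: sun y, ring −(16/54)·y, arm 0
boundary: total ω_arm = x = 0 and total ω_ring = x − (16/54)·y = 1  ⇒  y = -27/8, x = 0
row 2 ring = −(16/54)·(-27/8) = 1
totals (row 1 + row 2): sun 0 + (-27/8) = -27/8, ring 0 + 1 = 1, arm 0 + 0 = 0
asked cell (row2, sun) = -27/8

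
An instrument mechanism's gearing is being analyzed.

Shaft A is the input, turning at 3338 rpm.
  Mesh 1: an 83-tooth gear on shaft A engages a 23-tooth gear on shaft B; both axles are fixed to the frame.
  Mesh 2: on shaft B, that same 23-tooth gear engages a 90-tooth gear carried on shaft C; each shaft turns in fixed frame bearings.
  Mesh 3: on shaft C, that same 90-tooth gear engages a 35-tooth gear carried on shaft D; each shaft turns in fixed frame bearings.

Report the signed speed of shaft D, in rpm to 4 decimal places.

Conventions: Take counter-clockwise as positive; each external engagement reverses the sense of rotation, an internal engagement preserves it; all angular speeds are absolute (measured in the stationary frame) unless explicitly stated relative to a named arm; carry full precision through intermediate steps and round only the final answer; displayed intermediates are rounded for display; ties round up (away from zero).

class = fixed-axis compound train [3 meshes; 3 ratios multiply, 3 sense flips]
mesh 1 [83T→23T]: ω = 3338.0000×83/23 = 12045.8261 rpm, sense flips to −
mesh 2 [23T→90T]: ω = 12045.8261×23/90 = 3078.3778 rpm, sense flips to +
mesh 3 [90T→35T]: ω = 3078.3778×90/35 = 7915.8286 rpm, sense flips to −
signed output speed = -7915.8286 rpm

-7915.8286 rpm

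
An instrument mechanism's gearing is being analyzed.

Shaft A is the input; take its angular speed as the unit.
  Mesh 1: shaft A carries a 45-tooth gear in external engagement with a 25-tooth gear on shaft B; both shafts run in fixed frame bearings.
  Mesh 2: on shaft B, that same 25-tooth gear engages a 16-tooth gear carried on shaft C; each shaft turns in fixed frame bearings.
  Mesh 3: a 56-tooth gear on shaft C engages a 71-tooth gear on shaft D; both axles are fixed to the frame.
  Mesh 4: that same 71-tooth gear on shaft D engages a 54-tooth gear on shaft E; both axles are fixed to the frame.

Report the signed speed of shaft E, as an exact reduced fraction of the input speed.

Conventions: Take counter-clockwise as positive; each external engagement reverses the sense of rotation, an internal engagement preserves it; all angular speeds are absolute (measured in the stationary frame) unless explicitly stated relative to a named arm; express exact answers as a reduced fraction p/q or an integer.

35/12

4-mesh fixed-axis compound train (all bearings frame-fixed)
mesh 1 [45T→25T]: |ω|/ω_in = 1×45/25 = 9/5, sense flips to −
mesh 2 [25T→16T]: |ω|/ω_in = (9/5)×25/16 = 45/16, sense flips to +
mesh 3 [56T→71T]: |ω|/ω_in = (45/16)×56/71 = 315/142, sense flips to −
mesh 4 [71T→54T]: |ω|/ω_in = (315/142)×71/54 = 35/12, sense flips to +
signed output speed (× input speed) = 35/12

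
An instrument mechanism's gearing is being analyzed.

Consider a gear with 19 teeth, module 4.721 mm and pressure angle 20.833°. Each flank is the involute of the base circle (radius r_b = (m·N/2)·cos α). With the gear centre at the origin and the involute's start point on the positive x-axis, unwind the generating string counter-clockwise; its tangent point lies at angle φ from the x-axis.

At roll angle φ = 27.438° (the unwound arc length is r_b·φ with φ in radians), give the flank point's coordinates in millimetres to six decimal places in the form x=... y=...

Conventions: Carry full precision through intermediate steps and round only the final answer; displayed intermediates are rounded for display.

x=46.451643 y=1.499577

single-mesh involute tooth geometry (19T wheel at module 4.721)
pitch radius r_p = m·N/2 = 4.721·19/2 = 44.849500
base radius r_b = r_p·cos α = 44.849500·cos 20.833° = 41.917284
roll angle φ = 27.438° = 0.47888344 rad
x = r_b·(cos φ + φ·sin φ) = 46.451643
y = r_b·(sin φ − φ·cos φ) = 1.499577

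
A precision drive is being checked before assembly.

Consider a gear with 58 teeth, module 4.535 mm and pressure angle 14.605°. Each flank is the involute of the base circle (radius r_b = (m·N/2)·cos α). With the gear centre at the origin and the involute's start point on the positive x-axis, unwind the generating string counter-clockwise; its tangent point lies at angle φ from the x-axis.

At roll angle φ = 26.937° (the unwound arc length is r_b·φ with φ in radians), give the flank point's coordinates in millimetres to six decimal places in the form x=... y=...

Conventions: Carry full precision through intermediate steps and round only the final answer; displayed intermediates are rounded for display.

single-mesh involute tooth geometry (58T wheel at module 4.535)
pitch radius r_p = m·N/2 = 4.535·58/2 = 131.515000
base radius r_b = r_p·cos α = 131.515000·cos 14.605° = 127.265378
roll angle φ = 26.937° = 0.47013934 rad
x = r_b·(cos φ + φ·sin φ) = 140.562477
y = r_b·(sin φ − φ·cos φ) = 4.311606

x=140.562477 y=4.311606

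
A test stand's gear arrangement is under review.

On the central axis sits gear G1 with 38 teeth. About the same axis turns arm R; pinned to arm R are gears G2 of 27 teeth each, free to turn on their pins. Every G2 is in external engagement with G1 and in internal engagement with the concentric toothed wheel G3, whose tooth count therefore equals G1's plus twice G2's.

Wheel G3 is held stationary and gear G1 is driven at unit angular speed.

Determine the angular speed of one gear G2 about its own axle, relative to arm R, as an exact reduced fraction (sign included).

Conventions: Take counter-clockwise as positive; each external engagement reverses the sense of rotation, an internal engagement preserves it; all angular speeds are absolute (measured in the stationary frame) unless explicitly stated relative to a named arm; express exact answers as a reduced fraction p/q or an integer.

-1748/1755

recognized (axles ride arm R): planetary set, 38/27/92 teeth
ring teeth: 38 + 2·27 = 92
38(ω_sun−ω_arm) = −92(ω_ring−ω_arm),  ω_ring = 0, ω_sun = 1
38(1−ω_arm) = −92(0−ω_arm)  ⇒  130·ω_arm = 38  ⇒  ω_arm = 19/65
sun–planet mesh: 38·(1−19/65) = −27·(ω_p−ω_arm)  ⇒  ω_p−ω_arm = -1748/1755
exact speed ratio = -1748/1755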